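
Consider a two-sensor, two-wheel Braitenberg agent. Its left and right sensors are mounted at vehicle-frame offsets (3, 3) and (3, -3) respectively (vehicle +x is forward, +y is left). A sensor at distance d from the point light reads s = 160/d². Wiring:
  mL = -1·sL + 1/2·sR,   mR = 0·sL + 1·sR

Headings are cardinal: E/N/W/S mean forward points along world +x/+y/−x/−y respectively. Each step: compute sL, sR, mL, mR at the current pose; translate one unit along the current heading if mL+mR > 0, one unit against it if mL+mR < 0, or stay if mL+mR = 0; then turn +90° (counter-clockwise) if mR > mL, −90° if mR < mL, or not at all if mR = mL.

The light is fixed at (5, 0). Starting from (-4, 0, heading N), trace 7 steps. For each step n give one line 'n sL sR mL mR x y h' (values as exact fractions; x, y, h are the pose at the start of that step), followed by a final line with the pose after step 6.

0 160/153 32/9 112/153 32/9 -4 0 N
1 40/37 1 -43/74 1 -4 1 W
2 160/53 160/173 -23440/9169 160/173 -5 1 S
3 80/37 16/5 -104/185 16/5 -5 2 E
4 160/169 160/61 3760/10309 160/61 -4 2 N
5 10/9 8/9 -2/3 8/9 -4 3 W
6 160/49 160/169 -23120/8281 160/169 -5 3 S
final -5 4 E

n=0: pose=(-4,0,N); sL=160/153, sR=32/9; mL=112/153, mR=32/9; mL+mR=656/153 → advance +1; mR−mL=48/17 → turn +1·90°
n=1: pose=(-4,1,W); sL=40/37, sR=1; mL=-43/74, mR=1; mL+mR=31/74 → advance +1; mR−mL=117/74 → turn +1·90°
n=2: pose=(-5,1,S); sL=160/53, sR=160/173; mL=-23440/9169, mR=160/173; mL+mR=-14960/9169 → advance -1; mR−mL=31920/9169 → turn +1·90°
n=3: pose=(-5,2,E); sL=80/37, sR=16/5; mL=-104/185, mR=16/5; mL+mR=488/185 → advance +1; mR−mL=696/185 → turn +1·90°
n=4: pose=(-4,2,N); sL=160/169, sR=160/61; mL=3760/10309, mR=160/61; mL+mR=30800/10309 → advance +1; mR−mL=23280/10309 → turn +1·90°
n=5: pose=(-4,3,W); sL=10/9, sR=8/9; mL=-2/3, mR=8/9; mL+mR=2/9 → advance +1; mR−mL=14/9 → turn +1·90°
n=6: pose=(-5,3,S); sL=160/49, sR=160/169; mL=-23120/8281, mR=160/169; mL+mR=-15280/8281 → advance -1; mR−mL=30960/8281 → turn +1·90°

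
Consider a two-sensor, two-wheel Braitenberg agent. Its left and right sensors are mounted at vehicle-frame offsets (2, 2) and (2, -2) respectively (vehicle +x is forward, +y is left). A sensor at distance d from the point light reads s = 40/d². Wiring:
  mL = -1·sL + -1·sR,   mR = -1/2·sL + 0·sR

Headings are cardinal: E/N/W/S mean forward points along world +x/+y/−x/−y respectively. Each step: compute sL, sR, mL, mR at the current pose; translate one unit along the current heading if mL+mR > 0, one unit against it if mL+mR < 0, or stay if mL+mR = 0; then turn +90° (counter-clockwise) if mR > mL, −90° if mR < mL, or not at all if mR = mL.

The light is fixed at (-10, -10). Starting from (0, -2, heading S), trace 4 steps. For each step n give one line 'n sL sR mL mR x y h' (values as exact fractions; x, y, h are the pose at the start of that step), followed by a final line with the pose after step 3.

0 2/9 2/5 -28/45 -1/9 0 -2 S
1 8/53 40/193 -3664/10229 -4/53 0 -1 E
2 4/17 20/121 -824/2057 -2/17 -1 -1 N
3 8/17 40/149 -1872/2533 -4/17 -1 -2 W
final 0 -2 S

n=0: pose=(0,-2,S); sL=2/9, sR=2/5; mL=-28/45, mR=-1/9; mL+mR=-11/15 → advance -1; mR−mL=23/45 → turn +1·90°
n=1: pose=(0,-1,E); sL=8/53, sR=40/193; mL=-3664/10229, mR=-4/53; mL+mR=-4436/10229 → advance -1; mR−mL=2892/10229 → turn +1·90°
n=2: pose=(-1,-1,N); sL=4/17, sR=20/121; mL=-824/2057, mR=-2/17; mL+mR=-1066/2057 → advance -1; mR−mL=582/2057 → turn +1·90°
n=3: pose=(-1,-2,W); sL=8/17, sR=40/149; mL=-1872/2533, mR=-4/17; mL+mR=-2468/2533 → advance -1; mR−mL=1276/2533 → turn +1·90°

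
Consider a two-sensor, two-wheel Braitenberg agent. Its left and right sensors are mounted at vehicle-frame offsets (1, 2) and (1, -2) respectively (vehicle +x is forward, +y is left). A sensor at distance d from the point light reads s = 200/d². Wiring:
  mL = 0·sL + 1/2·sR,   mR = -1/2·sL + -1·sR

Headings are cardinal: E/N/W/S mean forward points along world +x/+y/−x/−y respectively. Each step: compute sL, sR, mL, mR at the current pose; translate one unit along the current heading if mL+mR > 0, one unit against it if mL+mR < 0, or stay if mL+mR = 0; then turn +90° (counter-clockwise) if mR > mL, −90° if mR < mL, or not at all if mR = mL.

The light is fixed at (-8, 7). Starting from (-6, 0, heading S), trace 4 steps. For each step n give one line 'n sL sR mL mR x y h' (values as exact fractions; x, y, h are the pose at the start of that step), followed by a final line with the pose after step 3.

n=0: pose=(-6,0,S); sL=5/2, sR=25/8; mL=25/16, mR=-35/8; mL+mR=-45/16 → advance -1; mR−mL=-95/16 → turn -1·90°
n=1: pose=(-6,1,W); sL=40/13, sR=200/17; mL=100/17, mR=-2940/221; mL+mR=-1640/221 → advance -1; mR−mL=-4240/221 → turn -1·90°
n=2: pose=(-5,1,N); sL=100/13, sR=4; mL=2, mR=-102/13; mL+mR=-76/13 → advance -1; mR−mL=-128/13 → turn -1·90°
n=3: pose=(-5,0,E); sL=200/41, sR=200/97; mL=100/97, mR=-17900/3977; mL+mR=-13800/3977 → advance -1; mR−mL=-22000/3977 → turn -1·90°

0 5/2 25/8 25/16 -35/8 -6 0 S
1 40/13 200/17 100/17 -2940/221 -6 1 W
2 100/13 4 2 -102/13 -5 1 N
3 200/41 200/97 100/97 -17900/3977 -5 0 E
final -6 0 S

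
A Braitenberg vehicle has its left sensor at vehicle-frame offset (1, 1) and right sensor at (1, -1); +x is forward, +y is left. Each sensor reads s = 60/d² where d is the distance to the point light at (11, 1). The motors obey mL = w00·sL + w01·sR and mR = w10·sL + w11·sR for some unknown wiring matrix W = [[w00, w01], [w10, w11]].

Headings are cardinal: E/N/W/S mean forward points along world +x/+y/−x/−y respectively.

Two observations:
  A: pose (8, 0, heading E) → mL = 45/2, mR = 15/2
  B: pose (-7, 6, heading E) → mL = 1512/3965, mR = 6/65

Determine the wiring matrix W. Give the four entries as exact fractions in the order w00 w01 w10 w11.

1 1 1/2 0

obs A: pose=(8,0,E) → sL=15, sR=15/2, mL=45/2, mR=15/2
obs B: pose=(-7,6,E) → sL=12/65, sR=12/61, mL=1512/3965, mR=6/65
sensor matrix S = [[15, 15/2], [12/65, 12/61]]; det S = 1242/793
solve [mL_A; mL_B] = S·[w00; w01] and [mR_A; mR_B] = S·[w10; w11]:
  w00 = 1, w01 = 1, w10 = 1/2, w11 = 0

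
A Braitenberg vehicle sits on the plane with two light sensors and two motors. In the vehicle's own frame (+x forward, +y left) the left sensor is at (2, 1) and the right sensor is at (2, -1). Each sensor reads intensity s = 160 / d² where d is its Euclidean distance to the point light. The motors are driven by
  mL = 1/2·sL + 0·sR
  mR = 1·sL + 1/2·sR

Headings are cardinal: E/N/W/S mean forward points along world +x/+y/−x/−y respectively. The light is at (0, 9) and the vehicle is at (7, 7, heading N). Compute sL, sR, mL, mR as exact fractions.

40/9 5/2 20/9 205/36

left sensor world pos  = (6, 9); dL² = 36
right sensor world pos = (8, 9); dR² = 64
sL = 160/36 = 40/9
sR = 160/64 = 5/2
mL = 1/2·sL + 0·sR = 20/9
mR = 1·sL + 1/2·sR = 205/36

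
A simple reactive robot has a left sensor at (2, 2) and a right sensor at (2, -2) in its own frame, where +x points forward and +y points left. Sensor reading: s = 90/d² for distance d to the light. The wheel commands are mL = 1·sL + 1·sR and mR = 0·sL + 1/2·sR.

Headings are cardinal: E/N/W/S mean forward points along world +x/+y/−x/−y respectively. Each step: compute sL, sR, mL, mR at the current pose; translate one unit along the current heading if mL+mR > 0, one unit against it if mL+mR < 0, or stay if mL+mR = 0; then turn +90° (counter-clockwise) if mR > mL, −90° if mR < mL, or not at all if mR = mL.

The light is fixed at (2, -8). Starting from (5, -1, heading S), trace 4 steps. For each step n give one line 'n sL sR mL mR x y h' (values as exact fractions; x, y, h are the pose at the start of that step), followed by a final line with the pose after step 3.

n=0: pose=(5,-1,S); sL=9/5, sR=45/13; mL=342/65, mR=45/26; mL+mR=909/130 → advance +1; mR−mL=-459/130 → turn -1·90°
n=1: pose=(5,-2,W); sL=90/17, sR=18/13; mL=1476/221, mR=9/13; mL+mR=1629/221 → advance +1; mR−mL=-1323/221 → turn -1·90°
n=2: pose=(4,-2,N); sL=45/32, sR=9/8; mL=81/32, mR=9/16; mL+mR=99/32 → advance +1; mR−mL=-63/32 → turn -1·90°
n=3: pose=(4,-1,E); sL=90/97, sR=90/41; mL=12420/3977, mR=45/41; mL+mR=16785/3977 → advance +1; mR−mL=-8055/3977 → turn -1·90°

0 9/5 45/13 342/65 45/26 5 -1 S
1 90/17 18/13 1476/221 9/13 5 -2 W
2 45/32 9/8 81/32 9/16 4 -2 N
3 90/97 90/41 12420/3977 45/41 4 -1 E
final 5 -1 S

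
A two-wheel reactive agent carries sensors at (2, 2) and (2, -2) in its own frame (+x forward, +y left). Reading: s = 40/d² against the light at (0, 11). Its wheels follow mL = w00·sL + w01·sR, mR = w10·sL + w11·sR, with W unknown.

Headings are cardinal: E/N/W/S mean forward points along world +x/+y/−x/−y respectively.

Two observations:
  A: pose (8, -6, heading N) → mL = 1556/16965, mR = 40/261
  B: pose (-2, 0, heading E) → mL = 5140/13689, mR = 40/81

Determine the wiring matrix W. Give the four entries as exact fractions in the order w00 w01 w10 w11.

obs A: pose=(8,-6,N) → sL=40/261, sR=8/65, mL=1556/16965, mR=40/261
obs B: pose=(-2,0,E) → sL=40/81, sR=40/169, mL=5140/13689, mR=40/81
sensor matrix S = [[40/261, 8/65], [40/81, 40/169]]; det S = -9728/396981
solve [mL_A; mL_B] = S·[w00; w01] and [mR_A; mR_B] = S·[w10; w11]:
  w00 = 1, w01 = -1/2, w10 = 1, w11 = 0

1 -1/2 1 0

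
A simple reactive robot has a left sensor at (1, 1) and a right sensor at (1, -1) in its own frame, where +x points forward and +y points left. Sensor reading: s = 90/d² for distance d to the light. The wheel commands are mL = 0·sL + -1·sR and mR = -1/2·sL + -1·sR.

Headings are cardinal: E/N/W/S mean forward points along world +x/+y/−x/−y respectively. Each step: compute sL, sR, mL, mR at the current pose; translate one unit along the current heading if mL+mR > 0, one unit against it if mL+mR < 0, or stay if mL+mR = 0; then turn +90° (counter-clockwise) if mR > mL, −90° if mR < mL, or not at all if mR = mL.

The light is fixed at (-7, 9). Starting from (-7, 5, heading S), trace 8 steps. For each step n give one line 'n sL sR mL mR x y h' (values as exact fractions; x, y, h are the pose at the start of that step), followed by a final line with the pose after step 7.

n=0: pose=(-7,5,S); sL=45/13, sR=45/13; mL=-45/13, mR=-135/26; mL+mR=-225/26 → advance -1; mR−mL=-45/26 → turn -1·90°
n=1: pose=(-7,6,W); sL=90/17, sR=18; mL=-18, mR=-351/17; mL+mR=-657/17 → advance -1; mR−mL=-45/17 → turn -1·90°
n=2: pose=(-6,6,N); sL=45/2, sR=45/4; mL=-45/4, mR=-45/2; mL+mR=-135/4 → advance -1; mR−mL=-45/4 → turn -1·90°
n=3: pose=(-6,5,E); sL=90/13, sR=90/29; mL=-90/29, mR=-2475/377; mL+mR=-3645/377 → advance -1; mR−mL=-45/13 → turn -1·90°
n=4: pose=(-7,5,S); sL=45/13, sR=45/13; mL=-45/13, mR=-135/26; mL+mR=-225/26 → advance -1; mR−mL=-45/26 → turn -1·90°
n=5: pose=(-7,6,W); sL=90/17, sR=18; mL=-18, mR=-351/17; mL+mR=-657/17 → advance -1; mR−mL=-45/17 → turn -1·90°
n=6: pose=(-6,6,N); sL=45/2, sR=45/4; mL=-45/4, mR=-45/2; mL+mR=-135/4 → advance -1; mR−mL=-45/4 → turn -1·90°
n=7: pose=(-6,5,E); sL=90/13, sR=90/29; mL=-90/29, mR=-2475/377; mL+mR=-3645/377 → advance -1; mR−mL=-45/13 → turn -1·90°

0 45/13 45/13 -45/13 -135/26 -7 5 S
1 90/17 18 -18 -351/17 -7 6 W
2 45/2 45/4 -45/4 -45/2 -6 6 N
3 90/13 90/29 -90/29 -2475/377 -6 5 E
4 45/13 45/13 -45/13 -135/26 -7 5 S
5 90/17 18 -18 -351/17 -7 6 W
6 45/2 45/4 -45/4 -45/2 -6 6 N
7 90/13 90/29 -90/29 -2475/377 -6 5 E
final -7 5 S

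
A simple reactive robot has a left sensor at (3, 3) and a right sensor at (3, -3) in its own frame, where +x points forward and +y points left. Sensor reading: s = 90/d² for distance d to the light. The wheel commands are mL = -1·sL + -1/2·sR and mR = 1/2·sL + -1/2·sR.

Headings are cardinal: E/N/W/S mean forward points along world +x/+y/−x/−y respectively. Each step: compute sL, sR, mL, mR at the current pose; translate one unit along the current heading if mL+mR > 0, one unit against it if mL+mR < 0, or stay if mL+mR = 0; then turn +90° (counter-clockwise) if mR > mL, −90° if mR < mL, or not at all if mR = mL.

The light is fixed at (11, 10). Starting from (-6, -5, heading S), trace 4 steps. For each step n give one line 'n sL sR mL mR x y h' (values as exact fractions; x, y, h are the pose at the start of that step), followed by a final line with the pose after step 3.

n=0: pose=(-6,-5,S); sL=9/52, sR=45/362; mL=-1107/4706, mR=459/18824; mL+mR=-3969/18824 → advance -1; mR−mL=27/104 → turn +1·90°
n=1: pose=(-6,-4,E); sL=90/317, sR=18/97; mL=-11583/30749, mR=1512/30749; mL+mR=-10071/30749 → advance -1; mR−mL=135/317 → turn +1·90°
n=2: pose=(-7,-4,N); sL=45/281, sR=45/173; mL=-28215/97226, mR=-2430/48613; mL+mR=-33075/97226 → advance -1; mR−mL=135/562 → turn +1·90°
n=3: pose=(-7,-5,W); sL=2/17, sR=2/13; mL=-43/221, mR=-4/221; mL+mR=-47/221 → advance -1; mR−mL=3/17 → turn +1·90°

0 9/52 45/362 -1107/4706 459/18824 -6 -5 S
1 90/317 18/97 -11583/30749 1512/30749 -6 -4 E
2 45/281 45/173 -28215/97226 -2430/48613 -7 -4 N
3 2/17 2/13 -43/221 -4/221 -7 -5 W
final -6 -5 S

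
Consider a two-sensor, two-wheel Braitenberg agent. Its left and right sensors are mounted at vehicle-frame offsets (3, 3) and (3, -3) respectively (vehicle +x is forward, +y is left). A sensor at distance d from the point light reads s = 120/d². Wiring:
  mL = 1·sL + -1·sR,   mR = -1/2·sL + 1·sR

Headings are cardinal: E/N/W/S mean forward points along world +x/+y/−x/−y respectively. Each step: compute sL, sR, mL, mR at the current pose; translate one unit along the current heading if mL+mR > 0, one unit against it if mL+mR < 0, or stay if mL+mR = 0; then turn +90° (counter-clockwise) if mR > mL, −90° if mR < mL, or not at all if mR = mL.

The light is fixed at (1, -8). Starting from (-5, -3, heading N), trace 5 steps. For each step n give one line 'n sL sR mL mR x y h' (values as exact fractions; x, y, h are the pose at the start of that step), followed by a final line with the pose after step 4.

0 24/29 120/73 -1728/2117 2604/2117 -5 -3 N
1 4/3 20/27 16/27 2/27 -5 -2 W
2 120/181 120/97 -10080/17557 15900/17557 -6 -2 N
3 30/29 3/5 63/145 12/145 -6 -1 W
4 120/221 24/25 -2304/5525 3804/5525 -7 -1 N
final -7 0 W

n=0: pose=(-5,-3,N); sL=24/29, sR=120/73; mL=-1728/2117, mR=2604/2117; mL+mR=12/29 → advance +1; mR−mL=4332/2117 → turn +1·90°
n=1: pose=(-5,-2,W); sL=4/3, sR=20/27; mL=16/27, mR=2/27; mL+mR=2/3 → advance +1; mR−mL=-14/27 → turn -1·90°
n=2: pose=(-6,-2,N); sL=120/181, sR=120/97; mL=-10080/17557, mR=15900/17557; mL+mR=60/181 → advance +1; mR−mL=25980/17557 → turn +1·90°
n=3: pose=(-6,-1,W); sL=30/29, sR=3/5; mL=63/145, mR=12/145; mL+mR=15/29 → advance +1; mR−mL=-51/145 → turn -1·90°
n=4: pose=(-7,-1,N); sL=120/221, sR=24/25; mL=-2304/5525, mR=3804/5525; mL+mR=60/221 → advance +1; mR−mL=6108/5525 → turn +1·90°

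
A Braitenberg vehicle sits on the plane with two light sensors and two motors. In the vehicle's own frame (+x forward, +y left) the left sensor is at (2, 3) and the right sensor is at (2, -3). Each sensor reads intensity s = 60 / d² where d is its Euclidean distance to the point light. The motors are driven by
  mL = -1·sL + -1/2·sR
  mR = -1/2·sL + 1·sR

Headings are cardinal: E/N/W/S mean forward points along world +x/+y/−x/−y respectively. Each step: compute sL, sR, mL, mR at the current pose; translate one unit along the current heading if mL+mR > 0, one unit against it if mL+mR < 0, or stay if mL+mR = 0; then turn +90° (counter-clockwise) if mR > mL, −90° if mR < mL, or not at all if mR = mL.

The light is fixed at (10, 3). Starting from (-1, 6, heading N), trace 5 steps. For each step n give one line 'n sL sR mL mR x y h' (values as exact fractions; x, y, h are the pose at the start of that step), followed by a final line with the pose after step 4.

0 60/221 60/89 -11970/19669 10590/19669 -1 6 N
1 6/17 30/97 -837/1649 219/1649 -1 5 W
2 60/49 60/169 -11610/8281 -2130/8281 0 5 S
3 3/5 15/16 -171/160 51/80 0 6 E
4 60/221 60/89 -11970/19669 10590/19669 -1 6 N
final -1 5 W

n=0: pose=(-1,6,N); sL=60/221, sR=60/89; mL=-11970/19669, mR=10590/19669; mL+mR=-1380/19669 → advance -1; mR−mL=22560/19669 → turn +1·90°
n=1: pose=(-1,5,W); sL=6/17, sR=30/97; mL=-837/1649, mR=219/1649; mL+mR=-618/1649 → advance -1; mR−mL=1056/1649 → turn +1·90°
n=2: pose=(0,5,S); sL=60/49, sR=60/169; mL=-11610/8281, mR=-2130/8281; mL+mR=-13740/8281 → advance -1; mR−mL=9480/8281 → turn +1·90°
n=3: pose=(0,6,E); sL=3/5, sR=15/16; mL=-171/160, mR=51/80; mL+mR=-69/160 → advance -1; mR−mL=273/160 → turn +1·90°
n=4: pose=(-1,6,N); sL=60/221, sR=60/89; mL=-11970/19669, mR=10590/19669; mL+mR=-1380/19669 → advance -1; mR−mL=22560/19669 → turn +1·90°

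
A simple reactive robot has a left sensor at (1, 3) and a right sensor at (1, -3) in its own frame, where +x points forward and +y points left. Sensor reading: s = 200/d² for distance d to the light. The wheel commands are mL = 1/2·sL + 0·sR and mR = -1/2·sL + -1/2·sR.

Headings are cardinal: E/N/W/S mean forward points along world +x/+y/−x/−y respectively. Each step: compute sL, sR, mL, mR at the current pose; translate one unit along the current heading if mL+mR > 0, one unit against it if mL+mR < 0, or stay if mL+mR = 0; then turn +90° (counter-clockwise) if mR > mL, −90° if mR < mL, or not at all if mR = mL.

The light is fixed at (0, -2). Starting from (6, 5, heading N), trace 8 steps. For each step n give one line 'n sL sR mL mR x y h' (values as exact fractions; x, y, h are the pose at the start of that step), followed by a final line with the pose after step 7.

0 200/73 40/29 100/73 -4360/2117 6 5 N
1 20/13 100/29 10/13 -940/377 6 4 E
2 200/89 200/29 100/89 -11800/2581 5 4 S
3 25/4 50/29 25/8 -925/232 5 5 W
4 200/73 40/29 100/73 -4360/2117 6 5 N
5 20/13 100/29 10/13 -940/377 6 4 E
6 200/89 200/29 100/89 -11800/2581 5 4 S
7 25/4 50/29 25/8 -925/232 5 5 W
final 6 5 N

n=0: pose=(6,5,N); sL=200/73, sR=40/29; mL=100/73, mR=-4360/2117; mL+mR=-20/29 → advance -1; mR−mL=-7260/2117 → turn -1·90°
n=1: pose=(6,4,E); sL=20/13, sR=100/29; mL=10/13, mR=-940/377; mL+mR=-50/29 → advance -1; mR−mL=-1230/377 → turn -1·90°
n=2: pose=(5,4,S); sL=200/89, sR=200/29; mL=100/89, mR=-11800/2581; mL+mR=-100/29 → advance -1; mR−mL=-14700/2581 → turn -1·90°
n=3: pose=(5,5,W); sL=25/4, sR=50/29; mL=25/8, mR=-925/232; mL+mR=-25/29 → advance -1; mR−mL=-825/116 → turn -1·90°
n=4: pose=(6,5,N); sL=200/73, sR=40/29; mL=100/73, mR=-4360/2117; mL+mR=-20/29 → advance -1; mR−mL=-7260/2117 → turn -1·90°
n=5: pose=(6,4,E); sL=20/13, sR=100/29; mL=10/13, mR=-940/377; mL+mR=-50/29 → advance -1; mR−mL=-1230/377 → turn -1·90°
n=6: pose=(5,4,S); sL=200/89, sR=200/29; mL=100/89, mR=-11800/2581; mL+mR=-100/29 → advance -1; mR−mL=-14700/2581 → turn -1·90°
n=7: pose=(5,5,W); sL=25/4, sR=50/29; mL=25/8, mR=-925/232; mL+mR=-25/29 → advance -1; mR−mL=-825/116 → turn -1·90°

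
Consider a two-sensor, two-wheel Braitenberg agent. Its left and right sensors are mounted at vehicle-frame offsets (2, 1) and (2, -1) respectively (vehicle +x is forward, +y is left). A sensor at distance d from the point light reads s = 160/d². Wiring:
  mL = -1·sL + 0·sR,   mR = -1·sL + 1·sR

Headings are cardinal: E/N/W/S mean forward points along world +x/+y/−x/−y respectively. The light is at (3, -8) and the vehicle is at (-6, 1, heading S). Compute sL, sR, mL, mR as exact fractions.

left sensor world pos  = (-5, -1); dL² = 113
right sensor world pos = (-7, -1); dR² = 149
sL = 160/113 = 160/113
sR = 160/149 = 160/149
mL = -1·sL + 0·sR = -160/113
mR = -1·sL + 1·sR = -5760/16837

160/113 160/149 -160/113 -5760/16837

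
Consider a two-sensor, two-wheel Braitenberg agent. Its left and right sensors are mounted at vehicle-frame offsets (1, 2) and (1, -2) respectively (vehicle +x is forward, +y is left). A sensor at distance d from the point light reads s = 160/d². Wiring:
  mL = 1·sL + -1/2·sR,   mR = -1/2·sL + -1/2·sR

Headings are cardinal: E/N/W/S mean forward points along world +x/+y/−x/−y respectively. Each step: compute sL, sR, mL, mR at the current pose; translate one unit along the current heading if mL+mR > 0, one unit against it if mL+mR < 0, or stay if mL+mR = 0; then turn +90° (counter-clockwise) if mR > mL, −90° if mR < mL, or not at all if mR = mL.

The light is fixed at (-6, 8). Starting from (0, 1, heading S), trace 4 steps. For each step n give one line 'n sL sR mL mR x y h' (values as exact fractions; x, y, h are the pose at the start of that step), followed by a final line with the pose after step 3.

n=0: pose=(0,1,S); sL=5/4, sR=2; mL=1/4, mR=-13/8; mL+mR=-11/8 → advance -1; mR−mL=-15/8 → turn -1·90°
n=1: pose=(0,2,W); sL=160/89, sR=160/41; mL=-560/3649, mR=-10400/3649; mL+mR=-10960/3649 → advance -1; mR−mL=-240/89 → turn -1·90°
n=2: pose=(1,2,N); sL=16/5, sR=80/53; mL=648/265, mR=-624/265; mL+mR=24/265 → advance +1; mR−mL=-24/5 → turn -1·90°
n=3: pose=(1,3,E); sL=160/73, sR=160/113; mL=12240/8249, mR=-14880/8249; mL+mR=-2640/8249 → advance -1; mR−mL=-240/73 → turn -1·90°

0 5/4 2 1/4 -13/8 0 1 S
1 160/89 160/41 -560/3649 -10400/3649 0 2 W
2 16/5 80/53 648/265 -624/265 1 2 N
3 160/73 160/113 12240/8249 -14880/8249 1 3 E
final 0 3 S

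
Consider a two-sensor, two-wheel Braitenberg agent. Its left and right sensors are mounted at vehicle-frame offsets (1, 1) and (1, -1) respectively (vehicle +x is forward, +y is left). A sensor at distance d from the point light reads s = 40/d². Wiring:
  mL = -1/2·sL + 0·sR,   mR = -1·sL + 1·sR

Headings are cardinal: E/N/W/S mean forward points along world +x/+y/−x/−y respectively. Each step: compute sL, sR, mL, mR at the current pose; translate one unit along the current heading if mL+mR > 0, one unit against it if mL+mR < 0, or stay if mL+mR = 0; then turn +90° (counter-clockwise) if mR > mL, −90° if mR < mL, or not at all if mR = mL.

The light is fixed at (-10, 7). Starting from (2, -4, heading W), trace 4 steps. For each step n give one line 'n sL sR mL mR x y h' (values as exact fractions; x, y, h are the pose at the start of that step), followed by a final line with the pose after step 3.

0 8/53 40/221 -4/53 352/11713 2 -4 W
1 2/17 5/36 -1/17 13/612 3 -4 S
2 40/277 40/317 -20/277 -1600/87809 3 -3 E
3 20/101 4/25 -10/101 -96/2525 2 -3 N
final 2 -4 W

n=0: pose=(2,-4,W); sL=8/53, sR=40/221; mL=-4/53, mR=352/11713; mL+mR=-532/11713 → advance -1; mR−mL=1236/11713 → turn +1·90°
n=1: pose=(3,-4,S); sL=2/17, sR=5/36; mL=-1/17, mR=13/612; mL+mR=-23/612 → advance -1; mR−mL=49/612 → turn +1·90°
n=2: pose=(3,-3,E); sL=40/277, sR=40/317; mL=-20/277, mR=-1600/87809; mL+mR=-7940/87809 → advance -1; mR−mL=4740/87809 → turn +1·90°
n=3: pose=(2,-3,N); sL=20/101, sR=4/25; mL=-10/101, mR=-96/2525; mL+mR=-346/2525 → advance -1; mR−mL=154/2525 → turn +1·90°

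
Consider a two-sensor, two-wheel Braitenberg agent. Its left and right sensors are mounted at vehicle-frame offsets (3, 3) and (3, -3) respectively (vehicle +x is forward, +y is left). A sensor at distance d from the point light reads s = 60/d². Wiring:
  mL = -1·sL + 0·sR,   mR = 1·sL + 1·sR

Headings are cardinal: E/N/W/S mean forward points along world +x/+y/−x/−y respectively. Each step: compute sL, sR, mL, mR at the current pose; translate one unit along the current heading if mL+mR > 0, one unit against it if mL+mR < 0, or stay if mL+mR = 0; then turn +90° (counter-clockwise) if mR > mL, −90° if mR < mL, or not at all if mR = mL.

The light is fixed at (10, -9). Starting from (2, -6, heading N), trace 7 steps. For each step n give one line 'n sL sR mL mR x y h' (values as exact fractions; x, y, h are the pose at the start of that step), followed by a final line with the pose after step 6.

0 60/157 60/61 -60/157 13080/9577 2 -6 N
1 30/61 6/17 -30/61 876/1037 2 -5 W
2 60/37 12/29 -60/37 2184/1073 1 -5 S
3 5/6 5/3 -5/6 5/2 1 -6 E
4 60/157 60/61 -60/157 13080/9577 2 -6 N
5 30/61 6/17 -30/61 876/1037 2 -5 W
6 60/37 12/29 -60/37 2184/1073 1 -5 S
final 1 -6 E

n=0: pose=(2,-6,N); sL=60/157, sR=60/61; mL=-60/157, mR=13080/9577; mL+mR=60/61 → advance +1; mR−mL=16740/9577 → turn +1·90°
n=1: pose=(2,-5,W); sL=30/61, sR=6/17; mL=-30/61, mR=876/1037; mL+mR=6/17 → advance +1; mR−mL=1386/1037 → turn +1·90°
n=2: pose=(1,-5,S); sL=60/37, sR=12/29; mL=-60/37, mR=2184/1073; mL+mR=12/29 → advance +1; mR−mL=3924/1073 → turn +1·90°
n=3: pose=(1,-6,E); sL=5/6, sR=5/3; mL=-5/6, mR=5/2; mL+mR=5/3 → advance +1; mR−mL=10/3 → turn +1·90°
n=4: pose=(2,-6,N); sL=60/157, sR=60/61; mL=-60/157, mR=13080/9577; mL+mR=60/61 → advance +1; mR−mL=16740/9577 → turn +1·90°
n=5: pose=(2,-5,W); sL=30/61, sR=6/17; mL=-30/61, mR=876/1037; mL+mR=6/17 → advance +1; mR−mL=1386/1037 → turn +1·90°
n=6: pose=(1,-5,S); sL=60/37, sR=12/29; mL=-60/37, mR=2184/1073; mL+mR=12/29 → advance +1; mR−mL=3924/1073 → turn +1·90°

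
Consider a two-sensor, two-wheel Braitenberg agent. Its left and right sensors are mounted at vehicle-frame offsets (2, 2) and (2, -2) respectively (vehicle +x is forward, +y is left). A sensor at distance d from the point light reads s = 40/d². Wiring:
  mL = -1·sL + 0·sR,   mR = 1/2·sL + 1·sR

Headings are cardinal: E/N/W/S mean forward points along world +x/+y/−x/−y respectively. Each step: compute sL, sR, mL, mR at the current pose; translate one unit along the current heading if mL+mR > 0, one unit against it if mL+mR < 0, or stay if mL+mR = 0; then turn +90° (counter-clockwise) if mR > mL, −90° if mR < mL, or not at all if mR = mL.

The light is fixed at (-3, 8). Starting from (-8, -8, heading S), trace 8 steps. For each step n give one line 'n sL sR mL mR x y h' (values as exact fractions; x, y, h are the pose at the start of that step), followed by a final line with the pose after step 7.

0 40/333 40/373 -40/333 20780/124209 -8 -8 S
1 20/117 4/37 -20/117 838/4329 -8 -9 E
2 40/261 40/229 -40/261 15020/59769 -7 -9 N
3 1/9 5/29 -1/9 119/522 -7 -8 W
4 40/333 40/373 -40/333 20780/124209 -8 -8 S
5 20/117 4/37 -20/117 838/4329 -8 -9 E
6 40/261 40/229 -40/261 15020/59769 -7 -9 N
7 1/9 5/29 -1/9 119/522 -7 -8 W
final -8 -8 S

n=0: pose=(-8,-8,S); sL=40/333, sR=40/373; mL=-40/333, mR=20780/124209; mL+mR=5860/124209 → advance +1; mR−mL=11900/41403 → turn +1·90°
n=1: pose=(-8,-9,E); sL=20/117, sR=4/37; mL=-20/117, mR=838/4329; mL+mR=98/4329 → advance +1; mR−mL=526/1443 → turn +1·90°
n=2: pose=(-7,-9,N); sL=40/261, sR=40/229; mL=-40/261, mR=15020/59769; mL+mR=5860/59769 → advance +1; mR−mL=8060/19923 → turn +1·90°
n=3: pose=(-7,-8,W); sL=1/9, sR=5/29; mL=-1/9, mR=119/522; mL+mR=61/522 → advance +1; mR−mL=59/174 → turn +1·90°
n=4: pose=(-8,-8,S); sL=40/333, sR=40/373; mL=-40/333, mR=20780/124209; mL+mR=5860/124209 → advance +1; mR−mL=11900/41403 → turn +1·90°
n=5: pose=(-8,-9,E); sL=20/117, sR=4/37; mL=-20/117, mR=838/4329; mL+mR=98/4329 → advance +1; mR−mL=526/1443 → turn +1·90°
n=6: pose=(-7,-9,N); sL=40/261, sR=40/229; mL=-40/261, mR=15020/59769; mL+mR=5860/59769 → advance +1; mR−mL=8060/19923 → turn +1·90°
n=7: pose=(-7,-8,W); sL=1/9, sR=5/29; mL=-1/9, mR=119/522; mL+mR=61/522 → advance +1; mR−mL=59/174 → turn +1·90°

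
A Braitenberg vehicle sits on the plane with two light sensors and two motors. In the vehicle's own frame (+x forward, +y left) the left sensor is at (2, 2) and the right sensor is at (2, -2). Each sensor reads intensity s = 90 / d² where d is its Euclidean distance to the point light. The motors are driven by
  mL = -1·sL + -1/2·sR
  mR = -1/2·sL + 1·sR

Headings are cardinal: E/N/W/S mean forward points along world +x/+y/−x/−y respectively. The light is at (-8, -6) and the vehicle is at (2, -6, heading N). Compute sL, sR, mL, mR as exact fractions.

45/34 45/74 -4095/2516 -135/2516

left sensor world pos  = (0, -4); dL² = 68
right sensor world pos = (4, -4); dR² = 148
sL = 90/68 = 45/34
sR = 90/148 = 45/74
mL = -1·sL + -1/2·sR = -4095/2516
mR = -1/2·sL + 1·sR = -135/2516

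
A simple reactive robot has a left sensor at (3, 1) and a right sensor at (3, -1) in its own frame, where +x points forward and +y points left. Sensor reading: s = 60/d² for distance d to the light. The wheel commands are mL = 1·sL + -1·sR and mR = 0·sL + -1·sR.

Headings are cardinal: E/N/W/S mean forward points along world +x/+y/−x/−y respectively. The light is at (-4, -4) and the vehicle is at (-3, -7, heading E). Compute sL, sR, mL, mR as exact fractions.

left sensor world pos  = (0, -6); dL² = 20
right sensor world pos = (0, -8); dR² = 32
sL = 60/20 = 3
sR = 60/32 = 15/8
mL = 1·sL + -1·sR = 9/8
mR = 0·sL + -1·sR = -15/8

3 15/8 9/8 -15/8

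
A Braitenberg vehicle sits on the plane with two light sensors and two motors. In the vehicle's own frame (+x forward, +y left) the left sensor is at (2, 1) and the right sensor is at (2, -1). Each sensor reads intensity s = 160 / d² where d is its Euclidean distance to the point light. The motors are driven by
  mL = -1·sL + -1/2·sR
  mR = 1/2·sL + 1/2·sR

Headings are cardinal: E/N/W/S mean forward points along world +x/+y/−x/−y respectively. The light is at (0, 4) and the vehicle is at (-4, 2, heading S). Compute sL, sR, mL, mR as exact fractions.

left sensor world pos  = (-3, 0); dL² = 25
right sensor world pos = (-5, 0); dR² = 41
sL = 160/25 = 32/5
sR = 160/41 = 160/41
mL = -1·sL + -1/2·sR = -1712/205
mR = 1/2·sL + 1/2·sR = 1056/205

32/5 160/41 -1712/205 1056/205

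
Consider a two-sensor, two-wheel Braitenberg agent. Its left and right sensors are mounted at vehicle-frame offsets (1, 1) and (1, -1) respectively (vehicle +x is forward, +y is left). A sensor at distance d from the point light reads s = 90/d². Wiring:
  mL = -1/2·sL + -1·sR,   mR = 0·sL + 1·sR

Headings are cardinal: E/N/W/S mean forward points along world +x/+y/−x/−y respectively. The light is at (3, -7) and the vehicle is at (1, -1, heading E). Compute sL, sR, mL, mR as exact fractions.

left sensor world pos  = (2, 0); dL² = 50
right sensor world pos = (2, -2); dR² = 26
sL = 90/50 = 9/5
sR = 90/26 = 45/13
mL = -1/2·sL + -1·sR = -567/130
mR = 0·sL + 1·sR = 45/13

9/5 45/13 -567/130 45/13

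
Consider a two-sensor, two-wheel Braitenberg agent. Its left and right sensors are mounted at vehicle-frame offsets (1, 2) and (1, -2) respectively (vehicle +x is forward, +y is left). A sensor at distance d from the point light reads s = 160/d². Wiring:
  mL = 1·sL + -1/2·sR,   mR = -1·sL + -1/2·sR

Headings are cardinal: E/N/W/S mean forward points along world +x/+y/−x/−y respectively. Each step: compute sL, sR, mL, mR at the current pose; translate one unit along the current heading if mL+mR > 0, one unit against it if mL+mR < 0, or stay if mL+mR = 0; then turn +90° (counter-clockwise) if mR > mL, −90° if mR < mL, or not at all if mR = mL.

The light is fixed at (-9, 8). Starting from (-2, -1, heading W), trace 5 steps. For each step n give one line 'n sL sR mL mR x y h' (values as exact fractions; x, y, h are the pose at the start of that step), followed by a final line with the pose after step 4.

n=0: pose=(-2,-1,W); sL=160/157, sR=32/17; mL=208/2669, mR=-5232/2669; mL+mR=-32/17 → advance -1; mR−mL=-320/157 → turn -1·90°
n=1: pose=(-1,-1,N); sL=8/5, sR=40/41; mL=228/205, mR=-428/205; mL+mR=-40/41 → advance -1; mR−mL=-16/5 → turn -1·90°
n=2: pose=(-1,-2,E); sL=32/29, sR=32/45; mL=976/1305, mR=-1904/1305; mL+mR=-32/45 → advance -1; mR−mL=-64/29 → turn -1·90°
n=3: pose=(-2,-2,S); sL=80/101, sR=80/73; mL=1800/7373, mR=-9880/7373; mL+mR=-80/73 → advance -1; mR−mL=-160/101 → turn -1·90°
n=4: pose=(-2,-1,W); sL=160/157, sR=32/17; mL=208/2669, mR=-5232/2669; mL+mR=-32/17 → advance -1; mR−mL=-320/157 → turn -1·90°

0 160/157 32/17 208/2669 -5232/2669 -2 -1 W
1 8/5 40/41 228/205 -428/205 -1 -1 N
2 32/29 32/45 976/1305 -1904/1305 -1 -2 E
3 80/101 80/73 1800/7373 -9880/7373 -2 -2 S
4 160/157 32/17 208/2669 -5232/2669 -2 -1 W
final -1 -1 N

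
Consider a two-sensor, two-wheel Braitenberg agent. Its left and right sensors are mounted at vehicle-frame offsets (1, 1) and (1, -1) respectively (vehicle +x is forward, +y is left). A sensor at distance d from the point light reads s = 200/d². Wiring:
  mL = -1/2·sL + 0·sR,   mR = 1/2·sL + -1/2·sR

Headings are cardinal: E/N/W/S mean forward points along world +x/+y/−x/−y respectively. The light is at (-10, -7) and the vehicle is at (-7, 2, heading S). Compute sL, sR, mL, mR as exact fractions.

left sensor world pos  = (-6, 1); dL² = 80
right sensor world pos = (-8, 1); dR² = 68
sL = 200/80 = 5/2
sR = 200/68 = 50/17
mL = -1/2·sL + 0·sR = -5/4
mR = 1/2·sL + -1/2·sR = -15/68

5/2 50/17 -5/4 -15/68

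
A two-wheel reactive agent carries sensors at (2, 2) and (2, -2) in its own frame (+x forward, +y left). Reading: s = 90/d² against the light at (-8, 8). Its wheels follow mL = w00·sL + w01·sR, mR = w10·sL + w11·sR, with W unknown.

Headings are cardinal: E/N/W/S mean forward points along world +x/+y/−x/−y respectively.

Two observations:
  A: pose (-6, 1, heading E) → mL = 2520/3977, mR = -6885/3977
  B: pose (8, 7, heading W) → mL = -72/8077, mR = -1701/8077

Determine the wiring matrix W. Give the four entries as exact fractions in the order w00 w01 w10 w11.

obs A: pose=(-6,1,E) → sL=90/41, sR=90/97, mL=2520/3977, mR=-6885/3977
obs B: pose=(8,7,W) → sL=18/41, sR=90/197, mL=-72/8077, mR=-1701/8077
sensor matrix S = [[90/41, 90/97], [18/41, 90/197]]; det S = 466560/783469
solve [mL_A; mL_B] = S·[w00; w01] and [mR_A; mR_B] = S·[w10; w11]:
  w00 = 1/2, w01 = -1/2, w10 = -1, w11 = 1/2

1/2 -1/2 -1 1/2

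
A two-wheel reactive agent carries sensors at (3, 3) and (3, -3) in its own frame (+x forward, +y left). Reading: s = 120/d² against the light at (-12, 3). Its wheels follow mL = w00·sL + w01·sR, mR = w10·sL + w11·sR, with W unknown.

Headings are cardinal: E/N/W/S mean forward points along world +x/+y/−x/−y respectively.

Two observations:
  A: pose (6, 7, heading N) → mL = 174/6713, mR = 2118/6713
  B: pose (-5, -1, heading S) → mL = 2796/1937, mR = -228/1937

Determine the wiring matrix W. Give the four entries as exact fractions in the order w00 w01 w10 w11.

obs A: pose=(6,7,N) → sL=60/137, sR=12/49, mL=174/6713, mR=2118/6713
obs B: pose=(-5,-1,S) → sL=120/149, sR=24/13, mL=2796/1937, mR=-228/1937
sensor matrix S = [[60/137, 12/49], [120/149, 24/13]]; det S = 7948800/13003081
solve [mL_A; mL_B] = S·[w00; w01] and [mR_A; mR_B] = S·[w10; w11]:
  w00 = -1/2, w01 = 1, w10 = 1, w11 = -1/2

-1/2 1 1 -1/2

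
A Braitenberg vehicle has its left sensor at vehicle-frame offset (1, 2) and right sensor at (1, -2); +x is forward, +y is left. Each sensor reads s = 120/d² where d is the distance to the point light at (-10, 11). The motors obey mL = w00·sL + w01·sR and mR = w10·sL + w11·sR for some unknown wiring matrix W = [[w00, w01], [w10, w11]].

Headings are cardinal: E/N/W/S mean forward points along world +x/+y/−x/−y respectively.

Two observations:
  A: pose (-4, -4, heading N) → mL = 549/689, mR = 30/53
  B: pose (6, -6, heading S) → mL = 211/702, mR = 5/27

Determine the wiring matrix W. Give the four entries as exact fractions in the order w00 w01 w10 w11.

1 1/2 1 0

obs A: pose=(-4,-4,N) → sL=30/53, sR=6/13, mL=549/689, mR=30/53
obs B: pose=(6,-6,S) → sL=5/27, sR=3/13, mL=211/702, mR=5/27
sensor matrix S = [[30/53, 6/13], [5/27, 3/13]]; det S = 280/6201
solve [mL_A; mL_B] = S·[w00; w01] and [mR_A; mR_B] = S·[w10; w11]:
  w00 = 1, w01 = 1/2, w10 = 1, w11 = 0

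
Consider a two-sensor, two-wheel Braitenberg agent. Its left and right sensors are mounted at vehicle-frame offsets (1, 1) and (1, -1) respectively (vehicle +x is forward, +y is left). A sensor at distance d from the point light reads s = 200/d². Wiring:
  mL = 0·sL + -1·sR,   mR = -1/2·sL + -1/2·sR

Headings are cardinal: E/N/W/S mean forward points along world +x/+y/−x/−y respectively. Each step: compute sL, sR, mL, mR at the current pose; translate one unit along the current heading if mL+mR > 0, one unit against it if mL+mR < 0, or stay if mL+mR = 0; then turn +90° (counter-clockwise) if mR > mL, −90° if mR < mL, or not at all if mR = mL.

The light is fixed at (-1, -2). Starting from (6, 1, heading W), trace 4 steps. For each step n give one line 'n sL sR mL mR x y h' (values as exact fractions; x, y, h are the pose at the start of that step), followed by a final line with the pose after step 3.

n=0: pose=(6,1,W); sL=5, sR=50/13; mL=-50/13, mR=-115/26; mL+mR=-215/26 → advance -1; mR−mL=-15/26 → turn -1·90°
n=1: pose=(7,1,N); sL=40/13, sR=200/97; mL=-200/97, mR=-3240/1261; mL+mR=-5840/1261 → advance -1; mR−mL=-640/1261 → turn -1·90°
n=2: pose=(7,0,E); sL=20/9, sR=100/41; mL=-100/41, mR=-860/369; mL+mR=-1760/369 → advance -1; mR−mL=40/369 → turn +1·90°
n=3: pose=(6,0,N); sL=40/9, sR=200/73; mL=-200/73, mR=-2360/657; mL+mR=-4160/657 → advance -1; mR−mL=-560/657 → turn -1·90°

0 5 50/13 -50/13 -115/26 6 1 W
1 40/13 200/97 -200/97 -3240/1261 7 1 N
2 20/9 100/41 -100/41 -860/369 7 0 E
3 40/9 200/73 -200/73 -2360/657 6 0 N
final 6 -1 E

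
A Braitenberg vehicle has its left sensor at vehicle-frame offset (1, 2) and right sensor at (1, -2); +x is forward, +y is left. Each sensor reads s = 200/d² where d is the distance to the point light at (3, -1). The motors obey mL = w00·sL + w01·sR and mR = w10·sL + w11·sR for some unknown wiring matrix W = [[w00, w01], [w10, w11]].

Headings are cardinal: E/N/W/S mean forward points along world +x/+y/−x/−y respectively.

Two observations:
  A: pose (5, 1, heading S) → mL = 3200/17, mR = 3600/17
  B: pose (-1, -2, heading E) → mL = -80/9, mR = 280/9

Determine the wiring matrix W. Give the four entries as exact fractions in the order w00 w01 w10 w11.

-1 1 1 1

obs A: pose=(5,1,S) → sL=200/17, sR=200, mL=3200/17, mR=3600/17
obs B: pose=(-1,-2,E) → sL=20, sR=100/9, mL=-80/9, mR=280/9
sensor matrix S = [[200/17, 200], [20, 100/9]]; det S = -592000/153
solve [mL_A; mL_B] = S·[w00; w01] and [mR_A; mR_B] = S·[w10; w11]:
  w00 = -1, w01 = 1, w10 = 1, w11 = 1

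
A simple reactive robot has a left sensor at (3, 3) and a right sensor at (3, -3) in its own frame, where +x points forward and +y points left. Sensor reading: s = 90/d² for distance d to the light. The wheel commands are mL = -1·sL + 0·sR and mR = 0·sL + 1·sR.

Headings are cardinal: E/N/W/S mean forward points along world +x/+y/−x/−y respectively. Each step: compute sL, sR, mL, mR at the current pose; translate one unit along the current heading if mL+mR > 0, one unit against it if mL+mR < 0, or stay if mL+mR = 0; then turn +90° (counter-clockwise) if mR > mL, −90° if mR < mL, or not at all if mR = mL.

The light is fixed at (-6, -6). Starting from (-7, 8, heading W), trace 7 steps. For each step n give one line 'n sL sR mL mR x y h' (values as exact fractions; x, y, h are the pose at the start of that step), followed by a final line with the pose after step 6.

0 90/137 18/61 -90/137 18/61 -7 8 W
1 9/13 9/13 -9/13 9/13 -6 8 S
2 45/149 9/13 -45/149 9/13 -6 8 E
3 90/293 18/61 -90/293 18/61 -5 8 N
4 45/52 9/26 -45/52 9/26 -5 7 W
5 18/25 90/101 -18/25 90/101 -4 7 S
6 9/25 45/53 -9/25 45/53 -4 6 E
final -3 6 N

n=0: pose=(-7,8,W); sL=90/137, sR=18/61; mL=-90/137, mR=18/61; mL+mR=-3024/8357 → advance -1; mR−mL=7956/8357 → turn +1·90°
n=1: pose=(-6,8,S); sL=9/13, sR=9/13; mL=-9/13, mR=9/13; mL+mR=0 → advance +0; mR−mL=18/13 → turn +1·90°
n=2: pose=(-6,8,E); sL=45/149, sR=9/13; mL=-45/149, mR=9/13; mL+mR=756/1937 → advance +1; mR−mL=1926/1937 → turn +1·90°
n=3: pose=(-5,8,N); sL=90/293, sR=18/61; mL=-90/293, mR=18/61; mL+mR=-216/17873 → advance -1; mR−mL=10764/17873 → turn +1·90°
n=4: pose=(-5,7,W); sL=45/52, sR=9/26; mL=-45/52, mR=9/26; mL+mR=-27/52 → advance -1; mR−mL=63/52 → turn +1·90°
n=5: pose=(-4,7,S); sL=18/25, sR=90/101; mL=-18/25, mR=90/101; mL+mR=432/2525 → advance +1; mR−mL=4068/2525 → turn +1·90°
n=6: pose=(-4,6,E); sL=9/25, sR=45/53; mL=-9/25, mR=45/53; mL+mR=648/1325 → advance +1; mR−mL=1602/1325 → turn +1·90°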